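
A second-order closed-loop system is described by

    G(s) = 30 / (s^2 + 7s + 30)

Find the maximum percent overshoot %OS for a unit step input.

%OS ≈ 7.35%

Comparing s^2 + 7s + 30 to s^2 + 2ζωₙs + ωₙ²: ωₙ = √30 ≈ 5.477 rad/s and ζ = 7/(2·√30) ≈ 0.6390.
%OS = 100·exp(−πζ/√(1−ζ²)) = 100·exp(−π·0.6390/√(1−0.6390²)) ≈ 7.35%.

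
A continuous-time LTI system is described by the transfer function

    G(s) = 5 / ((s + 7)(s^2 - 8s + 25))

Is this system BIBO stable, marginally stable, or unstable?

The poles can be read from the denominator factors: s = -7, 4 + 3j, 4 - 3j.
Since the pole(s) at s = 4 ± 3j lie in the right half-plane, the system is unstable.

unstable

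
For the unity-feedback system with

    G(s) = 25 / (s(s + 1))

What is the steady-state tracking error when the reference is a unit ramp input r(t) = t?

e_ss = 0.04000

G(s) has one pole at the origin.
This is a Type 1 system. Kv = lim_{s→0} s·G(s) = 25/1.
e_ss = 1/Kv = 1/(25) = 1/25 ≈ 0.04000.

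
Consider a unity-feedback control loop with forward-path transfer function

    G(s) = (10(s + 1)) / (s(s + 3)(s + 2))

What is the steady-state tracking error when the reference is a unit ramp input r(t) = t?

G(s) has one pole at the origin.
This is a Type 1 system. Kv = lim_{s→0} s·G(s) = 10/6 = 5/3.
e_ss = 1/Kv = 1/(5/3) = 3/5 ≈ 0.6000.

e_ss = 0.6000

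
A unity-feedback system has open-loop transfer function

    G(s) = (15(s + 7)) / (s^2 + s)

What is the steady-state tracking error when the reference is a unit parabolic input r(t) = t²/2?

e_ss = ∞

G(s) has one pole at the origin.
This is a Type 1 system; Ka = lim_{s→0} s^2·G(s) = 0, so the steady-state error for a parabola input is infinite.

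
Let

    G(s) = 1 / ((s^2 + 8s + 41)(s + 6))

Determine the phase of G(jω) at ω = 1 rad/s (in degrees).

∠G(j1) ≈ -20.77°

At s = j1: numerator = 1, denominator = 232 + j88.
∠G = ∠num − ∠den = 0° − (20.772°) = -20.77°.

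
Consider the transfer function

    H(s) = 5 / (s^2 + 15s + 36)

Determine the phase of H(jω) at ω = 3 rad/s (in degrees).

∠H(j3) ≈ -59.04°

At s = j3: numerator = 5, denominator = 27 + j45.
∠H = ∠num − ∠den = 0° − (59.036°) = -59.04°.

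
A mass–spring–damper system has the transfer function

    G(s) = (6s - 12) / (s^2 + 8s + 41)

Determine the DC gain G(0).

Set s = 0: G(0) = (-12) / (41) = -12/41.

G(0) = -12/41 ≈ -0.2927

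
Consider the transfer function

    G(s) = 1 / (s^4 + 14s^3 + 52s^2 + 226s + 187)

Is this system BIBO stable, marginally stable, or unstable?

stable

The denominator s^4 + 14s^3 + 52s^2 + 226s + 187 factors as (s + 1)(s^2 + 2s + 17)(s + 11), giving poles at s = -1, -1 + 4j, -1 - 4j, -11.
Since all poles lie strictly in the left half-plane, the system is stable.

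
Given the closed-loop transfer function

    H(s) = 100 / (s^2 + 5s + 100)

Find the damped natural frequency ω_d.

ω_d ≈ 9.682 rad/s

Comparing s^2 + 5s + 100 to s^2 + 2ζωₙs + ωₙ²: ωₙ = 10 rad/s and ζ = 5/(2·10) = 0.25.
ζωₙ = 5/2 = 2.5, so ω_d = ωₙ√(1−ζ²) = √(ωₙ² − (ζωₙ)²) = √(100 − 2.5²) = √93.75 ≈ 9.682 rad/s.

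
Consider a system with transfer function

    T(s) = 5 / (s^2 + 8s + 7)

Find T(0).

T(0) = 5/7 ≈ 0.7143

Set s = 0: T(0) = (5) / (7) = 5/7.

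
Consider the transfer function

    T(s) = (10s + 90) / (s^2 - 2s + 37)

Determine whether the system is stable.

unstable

The denominator s^2 - 2s + 37 factors as (s^2 - 2s + 37), giving poles at s = 1 + 6j, 1 - 6j.
Since the pole(s) at s = 1 + 6j, 1 - 6j lie in the right half-plane, the system is unstable.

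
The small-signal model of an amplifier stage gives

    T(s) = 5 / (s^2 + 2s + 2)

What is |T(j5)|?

|T(j5)| ≈ 0.1994

Substitute s = j5: numerator = 5, denominator = -23 + j10.
|T(j5)| = |5| / |-23 + j10| = 5 / 25.080 ≈ 0.1994.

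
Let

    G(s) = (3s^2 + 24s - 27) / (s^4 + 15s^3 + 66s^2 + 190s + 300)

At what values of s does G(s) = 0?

s = 1, -9

Set the numerator to zero: 3s^2 + 24s - 27 = 0, i.e. 3·(s^2 + 8s - 9) = 0.
Factoring: (s - 1)(s + 9) = 0.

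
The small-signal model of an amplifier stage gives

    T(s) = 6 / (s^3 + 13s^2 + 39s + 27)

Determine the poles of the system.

The poles are the roots of the denominator s^3 + 13s^2 + 39s + 27 = 0.
Trying s = -9: the polynomial evaluates to 0, so (s + 9) is a factor.
Dividing out leaves s^2 + 4s + 3 = 0.
Factoring the quadratic: (s + 3)(s + 1) = 0.

s = -9, -3, -1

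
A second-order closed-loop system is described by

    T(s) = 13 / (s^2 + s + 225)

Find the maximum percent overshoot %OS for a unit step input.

Comparing s^2 + s + 225 to s^2 + 2ζωₙs + ωₙ²: ωₙ = 15 rad/s and ζ = 1/(2·15) ≈ 0.03333.
%OS = 100·exp(−πζ/√(1−ζ²)) = 100·exp(−π·0.03333/√(1−0.03333²)) ≈ 90.1%.

%OS ≈ 90.1%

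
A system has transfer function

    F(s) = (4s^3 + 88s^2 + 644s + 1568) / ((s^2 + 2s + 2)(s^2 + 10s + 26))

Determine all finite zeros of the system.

Set the numerator to zero: 4s^3 + 88s^2 + 644s + 1568 = 0, i.e. 4·(s^3 + 22s^2 + 161s + 392) = 0.
Factoring: (s + 8)(s + 7)^2 = 0.

s = -8, -7, -7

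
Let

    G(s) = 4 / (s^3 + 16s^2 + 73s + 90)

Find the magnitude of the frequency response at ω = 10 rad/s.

Substitute s = j10: numerator = 4, denominator = -1510 - j270.
|G(j10)| = |4| / |-1510 - j270| = 4 / 1533.9 ≈ 0.002608.

|G(j10)| ≈ 0.002608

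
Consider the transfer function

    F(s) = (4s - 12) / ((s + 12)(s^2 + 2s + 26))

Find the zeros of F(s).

s = 3

Set the numerator to zero: 4s - 12 = 0, i.e. 4·(s - 3) = 0.
So s = 3.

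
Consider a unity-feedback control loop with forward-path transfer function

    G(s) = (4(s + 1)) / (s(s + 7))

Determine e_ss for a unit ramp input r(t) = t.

e_ss = 1.750

G(s) has one pole at the origin.
This is a Type 1 system. Kv = lim_{s→0} s·G(s) = 4/7.
e_ss = 1/Kv = 1/(4/7) = 7/4 ≈ 1.750.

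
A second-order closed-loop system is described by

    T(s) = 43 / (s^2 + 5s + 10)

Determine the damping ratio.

Compare the denominator to the standard form s^2 + 2ζωₙs + ωₙ².
ωₙ² = 10, so ωₙ = √10 ≈ 3.162 rad/s.
2ζωₙ = 5, so ζ = 5/(2·√10) ≈ 0.7906.

ζ ≈ 0.7906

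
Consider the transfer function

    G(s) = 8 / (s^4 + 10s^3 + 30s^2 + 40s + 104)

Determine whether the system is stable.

The denominator s^4 + 10s^3 + 30s^2 + 40s + 104 factors as (s^2 + 4)(s^2 + 10s + 26), giving poles at s = ±2j, -5 ± j.
Since the simple pole(s) at s = 2j, -2j lie on the jω-axis with none in the right half-plane, the system is marginally stable.

marginally stable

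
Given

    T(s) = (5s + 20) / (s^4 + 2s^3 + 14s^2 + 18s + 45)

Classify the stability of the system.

marginally stable

The denominator s^4 + 2s^3 + 14s^2 + 18s + 45 factors as (s^2 + 9)(s^2 + 2s + 5), giving poles at s = 3j, -3j, -1 + 2j, -1 - 2j.
Since the simple pole(s) at s = 3j, -3j lie on the jω-axis with none in the right half-plane, the system is marginally stable.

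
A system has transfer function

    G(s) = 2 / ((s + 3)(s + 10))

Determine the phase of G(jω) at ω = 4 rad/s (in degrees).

∠G(j4) ≈ -74.93°

At s = j4: numerator = 2, denominator = 14 + j52.
∠G = ∠num − ∠den = 0° − (74.932°) = -74.93°.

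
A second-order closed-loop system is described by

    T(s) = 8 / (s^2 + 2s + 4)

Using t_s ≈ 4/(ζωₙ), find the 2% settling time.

Comparing s^2 + 2s + 4 to s^2 + 2ζωₙs + ωₙ²: ωₙ = 2 rad/s and ζ = 2/(2·2) = 0.5.
ζωₙ = 2/2 = 1, so t_s ≈ 4/(ζωₙ) = 4/1 = 4 s.

t_s ≈ 4 s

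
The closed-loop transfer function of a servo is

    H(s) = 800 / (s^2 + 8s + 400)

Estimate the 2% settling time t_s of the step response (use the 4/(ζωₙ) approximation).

t_s ≈ 1 s

Comparing s^2 + 8s + 400 to s^2 + 2ζωₙs + ωₙ²: ωₙ = 20 rad/s and ζ = 8/(2·20) = 0.2.
ζωₙ = 8/2 = 4, so t_s ≈ 4/(ζωₙ) = 4/4 = 1 s.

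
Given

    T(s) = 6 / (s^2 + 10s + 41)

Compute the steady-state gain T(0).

Set s = 0: T(0) = (6) / (41) = 6/41.

T(0) = 6/41 ≈ 0.1463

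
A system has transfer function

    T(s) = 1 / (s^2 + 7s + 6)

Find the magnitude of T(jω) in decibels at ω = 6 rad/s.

|T(j6)|_dB ≈ -34.3 dB

Substitute s = j6: numerator = 1, denominator = -30 + j42.
|T(j6)| = |1| / |-30 + j42| = 1 / 51.614 ≈ 0.01937.
In decibels: 20·log₁₀(0.01937) ≈ -34.3 dB.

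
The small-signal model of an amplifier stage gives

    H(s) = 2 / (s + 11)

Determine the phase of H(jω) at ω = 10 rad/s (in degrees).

At s = j10: numerator = 2, denominator = 11 + j10.
∠H = ∠num − ∠den = 0° − (42.274°) = -42.27°.

∠H(j10) ≈ -42.27°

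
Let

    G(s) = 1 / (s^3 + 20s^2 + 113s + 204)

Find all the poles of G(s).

s = -12, -4 ± j

The poles are the roots of the denominator s^3 + 20s^2 + 113s + 204 = 0.
Trying s = -12: the polynomial evaluates to 0, so (s + 12) is a factor.
Dividing out leaves s^2 + 8s + 17 = 0.
The quadratic formula then gives s = -4 ± 1j.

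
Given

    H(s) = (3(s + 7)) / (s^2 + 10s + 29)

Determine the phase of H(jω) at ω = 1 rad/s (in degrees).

∠H(j1) ≈ -11.52°

At s = j1: numerator = 21 + j3, denominator = 28 + j10.
∠H = ∠num − ∠den = 8.1301° − (19.654°) = -11.52°.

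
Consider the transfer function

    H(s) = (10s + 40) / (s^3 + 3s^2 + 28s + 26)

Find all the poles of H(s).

s = -1 + 5j, -1 - 5j, -1

The poles are the roots of the denominator s^3 + 3s^2 + 28s + 26 = 0.
Trying s = -1: the polynomial evaluates to 0, so (s + 1) is a factor.
Dividing out leaves s^2 + 2s + 26 = 0.
The quadratic formula then gives s = -1 ± 5j.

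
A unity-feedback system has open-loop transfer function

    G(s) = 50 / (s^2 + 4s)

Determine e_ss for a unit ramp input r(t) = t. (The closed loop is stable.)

G(s) has one pole at the origin.
This is a Type 1 system. Kv = lim_{s→0} s·G(s) = 50/4 = 25/2.
e_ss = 1/Kv = 1/(25/2) = 2/25 ≈ 0.08000.

e_ss = 0.08000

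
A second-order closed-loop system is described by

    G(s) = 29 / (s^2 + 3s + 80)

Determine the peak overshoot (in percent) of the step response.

%OS ≈ 58.6%

Comparing s^2 + 3s + 80 to s^2 + 2ζωₙs + ωₙ²: ωₙ = √80 ≈ 8.944 rad/s and ζ = 3/(2·√80) ≈ 0.1677.
%OS = 100·exp(−πζ/√(1−ζ²)) = 100·exp(−π·0.1677/√(1−0.1677²)) ≈ 58.6%.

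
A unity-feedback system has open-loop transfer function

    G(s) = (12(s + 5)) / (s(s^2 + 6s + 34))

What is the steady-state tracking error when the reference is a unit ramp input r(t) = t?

G(s) has one pole at the origin.
This is a Type 1 system. Kv = lim_{s→0} s·G(s) = 60/34 = 30/17.
e_ss = 1/Kv = 1/(30/17) = 17/30 ≈ 0.5667.

e_ss = 0.5667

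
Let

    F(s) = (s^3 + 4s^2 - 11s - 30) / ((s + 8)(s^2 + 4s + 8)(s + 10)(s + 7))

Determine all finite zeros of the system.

Set the numerator to zero: s^3 + 4s^2 - 11s - 30 = 0.
Factoring: (s + 2)(s + 5)(s - 3) = 0.

s = -2, -5, 3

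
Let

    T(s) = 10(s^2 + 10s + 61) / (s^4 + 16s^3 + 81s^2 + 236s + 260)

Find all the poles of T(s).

s = -2 + 3j, -2 - 3j, -2, -10

The poles are the roots of the denominator s^4 + 16s^3 + 81s^2 + 236s + 260 = 0.
Trying s = -2: the polynomial evaluates to 0, so (s + 2) is a factor.
Dividing out leaves s^3 + 14s^2 + 53s + 130 = 0.
This factors further as (s^2 + 4s + 13)(s + 10) = 0.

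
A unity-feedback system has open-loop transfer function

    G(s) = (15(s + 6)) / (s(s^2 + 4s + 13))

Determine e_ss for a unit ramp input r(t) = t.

e_ss = 0.1444

G(s) has one pole at the origin.
This is a Type 1 system. Kv = lim_{s→0} s·G(s) = 90/13.
e_ss = 1/Kv = 1/(90/13) = 13/90 ≈ 0.1444.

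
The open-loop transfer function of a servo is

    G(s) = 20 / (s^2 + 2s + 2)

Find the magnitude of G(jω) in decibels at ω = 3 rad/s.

Substitute s = j3: numerator = 20, denominator = -7 + j6.
|G(j3)| = |20| / |-7 + j6| = 20 / 9.2195 ≈ 2.169.
In decibels: 20·log₁₀(2.169) ≈ 6.73 dB.

|G(j3)|_dB ≈ 6.73 dB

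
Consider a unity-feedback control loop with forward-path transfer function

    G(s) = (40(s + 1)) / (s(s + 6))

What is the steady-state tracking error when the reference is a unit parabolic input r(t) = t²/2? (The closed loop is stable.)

e_ss = ∞

G(s) has one pole at the origin.
This is a Type 1 system; Ka = lim_{s→0} s^2·G(s) = 0, so the steady-state error for a parabola input is infinite.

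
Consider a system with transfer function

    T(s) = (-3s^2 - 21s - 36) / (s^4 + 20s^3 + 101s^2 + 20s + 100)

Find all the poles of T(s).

s = ±j, -10, -10

The poles are the roots of the denominator s^4 + 20s^3 + 101s^2 + 20s + 100 = 0.
Trying s = -10: the polynomial evaluates to 0, so (s + 10) is a factor.
Dividing out leaves s^3 + 10s^2 + s + 10 = 0.
This factors further as (s^2 + 1)(s + 10) = 0.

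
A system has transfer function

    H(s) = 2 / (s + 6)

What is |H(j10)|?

|H(j10)| ≈ 0.1715

Substitute s = j10: numerator = 2, denominator = 6 + j10.
|H(j10)| = |2| / |6 + j10| = 2 / 11.662 ≈ 0.1715.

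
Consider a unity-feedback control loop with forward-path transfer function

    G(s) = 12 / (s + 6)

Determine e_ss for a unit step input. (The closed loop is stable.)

e_ss = 0.3333

G(s) has no poles at the origin.
This is a Type 0 system. Kp = lim_{s→0} G(s) = 12/6 = 2.
e_ss = 1/(1 + Kp) = 1/(1 + 2) = 1/3 ≈ 0.3333.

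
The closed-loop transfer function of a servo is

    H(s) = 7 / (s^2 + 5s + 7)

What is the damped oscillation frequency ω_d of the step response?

ω_d ≈ 0.8660 rad/s

Comparing s^2 + 5s + 7 to s^2 + 2ζωₙs + ωₙ²: ωₙ = √7 ≈ 2.646 rad/s and ζ = 5/(2·√7) ≈ 0.9449.
ζωₙ = 5/2 = 2.5, so ω_d = ωₙ√(1−ζ²) = √(ωₙ² − (ζωₙ)²) = √(7 − 2.5²) = √0.75 ≈ 0.8660 rad/s.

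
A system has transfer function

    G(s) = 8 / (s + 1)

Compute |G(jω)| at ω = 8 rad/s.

Substitute s = j8: numerator = 8, denominator = 1 + j8.
|G(j8)| = |8| / |1 + j8| = 8 / 8.0623 ≈ 0.9923.

|G(j8)| ≈ 0.9923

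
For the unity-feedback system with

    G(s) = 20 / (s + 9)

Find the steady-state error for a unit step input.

e_ss = 0.3103

G(s) has no poles at the origin.
This is a Type 0 system. Kp = lim_{s→0} G(s) = 20/9.
e_ss = 1/(1 + Kp) = 1/(1 + 20/9) = 9/29 ≈ 0.3103.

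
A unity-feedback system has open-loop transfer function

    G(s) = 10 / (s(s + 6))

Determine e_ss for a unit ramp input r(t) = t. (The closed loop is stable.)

e_ss = 0.6000

G(s) has one pole at the origin.
This is a Type 1 system. Kv = lim_{s→0} s·G(s) = 10/6 = 5/3.
e_ss = 1/Kv = 1/(5/3) = 3/5 ≈ 0.6000.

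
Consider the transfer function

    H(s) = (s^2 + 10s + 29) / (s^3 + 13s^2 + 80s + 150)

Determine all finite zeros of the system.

s = -5 + 2j, -5 - 2j

Set the numerator to zero: s^2 + 10s + 29 = 0.
Factoring: (s^2 + 10s + 29) = 0.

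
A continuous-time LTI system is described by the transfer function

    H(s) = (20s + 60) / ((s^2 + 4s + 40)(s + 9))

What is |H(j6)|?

|H(j6)| ≈ 0.5098

Substitute s = j6: numerator = 60 + j120, denominator = -108 + j240.
|H(j6)| = |60 + j120| / |-108 + j240| = 134.16 / 263.18 ≈ 0.5098.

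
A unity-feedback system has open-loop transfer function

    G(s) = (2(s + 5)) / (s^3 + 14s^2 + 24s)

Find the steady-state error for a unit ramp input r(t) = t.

G(s) has one pole at the origin.
This is a Type 1 system. Kv = lim_{s→0} s·G(s) = 10/24 = 5/12.
e_ss = 1/Kv = 1/(5/12) = 12/5 ≈ 2.400.

e_ss = 2.400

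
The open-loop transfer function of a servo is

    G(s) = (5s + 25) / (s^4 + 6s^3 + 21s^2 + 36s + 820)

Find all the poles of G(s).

The poles are the roots of the denominator s^4 + 6s^3 + 21s^2 + 36s + 820 = 0.
No real roots exist; factor into two real quadratics: (s^2 - 4s + 20)(s^2 + 10s + 41) = 0.
Each quadratic gives a conjugate pair via the quadratic formula.

s = 2 + 4j, 2 - 4j, -5 + 4j, -5 - 4j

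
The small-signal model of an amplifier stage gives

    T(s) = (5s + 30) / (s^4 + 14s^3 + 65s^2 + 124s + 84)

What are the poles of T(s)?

The poles are the roots of the denominator s^4 + 14s^3 + 65s^2 + 124s + 84 = 0.
Trying s = -2: the polynomial evaluates to 0, so (s + 2) is a factor.
Dividing out leaves s^3 + 12s^2 + 41s + 42 = 0.
This factors further as (s + 7)(s + 2)(s + 3) = 0.

s = -2, -7, -2, -3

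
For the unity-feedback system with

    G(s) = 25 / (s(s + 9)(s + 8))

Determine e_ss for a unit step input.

e_ss = 0

G(s) has one pole at the origin.
This is a Type 1 system; for a step input the steady-state error is zero.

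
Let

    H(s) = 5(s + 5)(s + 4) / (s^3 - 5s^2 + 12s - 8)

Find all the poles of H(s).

The poles are the roots of the denominator s^3 - 5s^2 + 12s - 8 = 0.
Trying s = 1: the polynomial evaluates to 0, so (s - 1) is a factor.
Dividing out leaves s^2 - 4s + 8 = 0.
The quadratic formula then gives s = 2 ± 2j.

s = 2 ± 2j, 1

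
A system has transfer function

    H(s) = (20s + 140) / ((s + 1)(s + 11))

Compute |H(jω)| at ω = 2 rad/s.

Substitute s = j2: numerator = 140 + j40, denominator = 7 + j24.
|H(j2)| = |140 + j40| / |7 + j24| = 145.60 / 25 ≈ 5.824.

|H(j2)| ≈ 5.824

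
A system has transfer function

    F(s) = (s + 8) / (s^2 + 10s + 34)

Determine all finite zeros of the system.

s = -8

Set the numerator to zero: s + 8 = 0.
So s = -8.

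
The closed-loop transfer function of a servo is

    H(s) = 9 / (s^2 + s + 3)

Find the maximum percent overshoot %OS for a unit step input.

%OS ≈ 38.8%

Comparing s^2 + s + 3 to s^2 + 2ζωₙs + ωₙ²: ωₙ = √3 ≈ 1.732 rad/s and ζ = 1/(2·√3) ≈ 0.2887.
%OS = 100·exp(−πζ/√(1−ζ²)) = 100·exp(−π·0.2887/√(1−0.2887²)) ≈ 38.8%.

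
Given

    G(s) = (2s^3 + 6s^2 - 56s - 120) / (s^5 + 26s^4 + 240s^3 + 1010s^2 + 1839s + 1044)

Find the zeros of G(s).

Set the numerator to zero: 2s^3 + 6s^2 - 56s - 120 = 0, i.e. 2·(s^3 + 3s^2 - 28s - 60) = 0.
Factoring: (s + 2)(s + 6)(s - 5) = 0.

s = -2, -6, 5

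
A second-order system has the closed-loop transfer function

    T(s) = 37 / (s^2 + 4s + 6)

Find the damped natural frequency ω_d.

ω_d ≈ 1.414 rad/s

Comparing s^2 + 4s + 6 to s^2 + 2ζωₙs + ωₙ²: ωₙ = √6 ≈ 2.449 rad/s and ζ = 4/(2·√6) ≈ 0.8165.
ζωₙ = 4/2 = 2, so ω_d = ωₙ√(1−ζ²) = √(ωₙ² − (ζωₙ)²) = √(6 − 2²) = √2 ≈ 1.414 rad/s.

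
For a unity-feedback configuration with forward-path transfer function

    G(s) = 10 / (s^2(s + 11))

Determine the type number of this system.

Type 2

The denominator has 2 factors of s at the origin (free integrators), so this is a Type 2 system.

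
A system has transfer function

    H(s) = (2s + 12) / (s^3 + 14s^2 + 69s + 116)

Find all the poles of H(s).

The poles are the roots of the denominator s^3 + 14s^2 + 69s + 116 = 0.
Trying s = -4: the polynomial evaluates to 0, so (s + 4) is a factor.
Dividing out leaves s^2 + 10s + 29 = 0.
The quadratic formula then gives s = -5 ± 2j.

s = -5 + 2j, -5 - 2j, -4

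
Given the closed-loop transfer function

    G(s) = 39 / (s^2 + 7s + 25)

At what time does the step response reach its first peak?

t_p ≈ 0.8798 s

Comparing s^2 + 7s + 25 to s^2 + 2ζωₙs + ωₙ²: ωₙ = 5 rad/s and ζ = 7/(2·5) = 0.7.
ζωₙ = 7/2 = 3.5, so ω_d = ωₙ√(1−ζ²) = √(ωₙ² − (ζωₙ)²) = √(25 − 3.5²) = √12.75 ≈ 3.571 rad/s.
t_p = π/ω_d = π/3.571 ≈ 0.8798 s.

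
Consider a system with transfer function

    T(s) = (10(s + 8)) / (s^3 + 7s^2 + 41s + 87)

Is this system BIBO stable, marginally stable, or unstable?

stable

The denominator s^3 + 7s^2 + 41s + 87 factors as (s^2 + 4s + 29)(s + 3), giving poles at s = -2 + 5j, -2 - 5j, -3.
Since all poles lie strictly in the left half-plane, the system is stable.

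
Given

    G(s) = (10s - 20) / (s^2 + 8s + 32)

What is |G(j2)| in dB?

Substitute s = j2: numerator = -20 + j20, denominator = 28 + j16.
|G(j2)| = |-20 + j20| / |28 + j16| = 28.284 / 32.249 ≈ 0.8771.
In decibels: 20·log₁₀(0.8771) ≈ -1.14 dB.

|G(j2)|_dB ≈ -1.14 dB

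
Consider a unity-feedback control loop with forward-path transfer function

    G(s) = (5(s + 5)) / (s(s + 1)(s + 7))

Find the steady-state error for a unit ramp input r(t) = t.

e_ss = 0.2800

G(s) has one pole at the origin.
This is a Type 1 system. Kv = lim_{s→0} s·G(s) = 25/7.
e_ss = 1/Kv = 1/(25/7) = 7/25 ≈ 0.2800.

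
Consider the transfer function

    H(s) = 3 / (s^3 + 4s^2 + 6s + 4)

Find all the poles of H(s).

s = -2, -1 + j, -1 - j

The poles are the roots of the denominator s^3 + 4s^2 + 6s + 4 = 0.
Trying s = -2: the polynomial evaluates to 0, so (s + 2) is a factor.
Dividing out leaves s^2 + 2s + 2 = 0.
The quadratic formula then gives s = -1 ± 1j.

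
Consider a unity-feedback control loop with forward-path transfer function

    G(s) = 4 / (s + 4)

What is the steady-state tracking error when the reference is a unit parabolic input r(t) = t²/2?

e_ss = ∞

G(s) has no poles at the origin.
This is a Type 0 system; Ka = lim_{s→0} s^2·G(s) = 0, so the steady-state error for a parabola input is infinite.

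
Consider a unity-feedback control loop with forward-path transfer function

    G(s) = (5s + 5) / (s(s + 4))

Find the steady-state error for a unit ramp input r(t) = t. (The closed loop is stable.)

e_ss = 0.8000

G(s) has one pole at the origin.
This is a Type 1 system. Kv = lim_{s→0} s·G(s) = 5/4.
e_ss = 1/Kv = 1/(5/4) = 4/5 ≈ 0.8000.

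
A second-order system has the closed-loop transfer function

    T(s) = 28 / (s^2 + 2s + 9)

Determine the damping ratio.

Compare the denominator to the standard form s^2 + 2ζωₙs + ωₙ².
ωₙ² = 9, so ωₙ = 3 rad/s.
2ζωₙ = 2, so ζ = 2/(2·3) ≈ 0.3333.

ζ ≈ 0.3333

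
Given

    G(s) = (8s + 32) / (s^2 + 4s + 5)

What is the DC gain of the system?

Set s = 0: G(0) = (32) / (5) = 32/5.

G(0) = 32/5 ≈ 6.400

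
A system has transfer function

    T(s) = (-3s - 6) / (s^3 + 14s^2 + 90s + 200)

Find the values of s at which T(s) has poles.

s = -5 ± 5j, -4

The poles are the roots of the denominator s^3 + 14s^2 + 90s + 200 = 0.
Trying s = -4: the polynomial evaluates to 0, so (s + 4) is a factor.
Dividing out leaves s^2 + 10s + 50 = 0.
The quadratic formula then gives s = -5 ± 5j.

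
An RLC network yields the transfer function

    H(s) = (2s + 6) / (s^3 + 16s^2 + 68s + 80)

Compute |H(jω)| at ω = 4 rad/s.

Substitute s = j4: numerator = 6 + j8, denominator = -176 + j208.
|H(j4)| = |6 + j8| / |-176 + j208| = 10 / 272.47 ≈ 0.03670.

|H(j4)| ≈ 0.03670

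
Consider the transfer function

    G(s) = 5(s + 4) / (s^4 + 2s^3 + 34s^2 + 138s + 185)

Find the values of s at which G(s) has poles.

s = -2 ± j, 1 ± 6j

The poles are the roots of the denominator s^4 + 2s^3 + 34s^2 + 138s + 185 = 0.
No real roots exist; factor into two real quadratics: (s^2 + 4s + 5)(s^2 - 2s + 37) = 0.
Each quadratic gives a conjugate pair via the quadratic formula.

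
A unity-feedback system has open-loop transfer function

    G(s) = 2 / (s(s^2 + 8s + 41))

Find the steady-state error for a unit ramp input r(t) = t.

e_ss = 20.50

G(s) has one pole at the origin.
This is a Type 1 system. Kv = lim_{s→0} s·G(s) = 2/41.
e_ss = 1/Kv = 1/(2/41) = 41/2 ≈ 20.50.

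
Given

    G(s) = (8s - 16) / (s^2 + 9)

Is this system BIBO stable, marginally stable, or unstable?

marginally stable

The denominator s^2 + 9 factors as (s^2 + 9), giving poles at s = ±3j.
Since the simple pole(s) at s = 3j, -3j lie on the jω-axis with none in the right half-plane, the system is marginally stable.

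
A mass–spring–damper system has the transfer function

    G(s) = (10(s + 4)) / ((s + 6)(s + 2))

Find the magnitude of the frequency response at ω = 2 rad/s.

Substitute s = j2: numerator = 40 + j20, denominator = 8 + j16.
|G(j2)| = |40 + j20| / |8 + j16| = 44.721 / 17.889 = 2.500.

|G(j2)| = 2.500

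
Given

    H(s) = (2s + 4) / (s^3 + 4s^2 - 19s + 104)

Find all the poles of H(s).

The poles are the roots of the denominator s^3 + 4s^2 - 19s + 104 = 0.
Trying s = -8: the polynomial evaluates to 0, so (s + 8) is a factor.
Dividing out leaves s^2 - 4s + 13 = 0.
The quadratic formula then gives s = 2 ± 3j.

s = 2 + 3j, 2 - 3j, -8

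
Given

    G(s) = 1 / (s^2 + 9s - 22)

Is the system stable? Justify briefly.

unstable

The denominator s^2 + 9s - 22 factors as (s - 2)(s + 11), giving poles at s = 2, -11.
Since the pole(s) at s = 2 lie in the right half-plane, the system is unstable.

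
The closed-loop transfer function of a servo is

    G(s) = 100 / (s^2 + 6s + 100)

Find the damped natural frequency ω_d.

ω_d ≈ 9.539 rad/s

Comparing s^2 + 6s + 100 to s^2 + 2ζωₙs + ωₙ²: ωₙ = 10 rad/s and ζ = 6/(2·10) = 0.3.
ζωₙ = 6/2 = 3, so ω_d = ωₙ√(1−ζ²) = √(ωₙ² − (ζωₙ)²) = √(100 − 3²) = √91 ≈ 9.539 rad/s.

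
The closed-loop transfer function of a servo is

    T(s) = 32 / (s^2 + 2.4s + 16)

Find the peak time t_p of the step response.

Comparing s^2 + 2.4s + 16 to s^2 + 2ζωₙs + ωₙ²: ωₙ = 4 rad/s and ζ = 2.4/(2·4) = 0.3.
ζωₙ = 2.4/2 = 1.2, so ω_d = ωₙ√(1−ζ²) = √(ωₙ² − (ζωₙ)²) = √(16 − 1.2²) = √14.56 ≈ 3.816 rad/s.
t_p = π/ω_d = π/3.816 ≈ 0.8233 s.

t_p ≈ 0.8233 s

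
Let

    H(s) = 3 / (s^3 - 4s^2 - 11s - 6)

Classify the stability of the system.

unstable

The denominator s^3 - 4s^2 - 11s - 6 factors as (s - 6)(s + 1)^2, giving poles at s = 6, -1, -1.
Since the pole(s) at s = 6 lie in the right half-plane, the system is unstable.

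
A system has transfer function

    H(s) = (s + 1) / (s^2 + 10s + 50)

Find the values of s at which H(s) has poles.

The poles are the roots of the denominator s^2 + 10s + 50 = 0.
Using the quadratic formula: s = (-10 ± √(-100))/2 = -5 ± 5j.

s = -5 ± 5j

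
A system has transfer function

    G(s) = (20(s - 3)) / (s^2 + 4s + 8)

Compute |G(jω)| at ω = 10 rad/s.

Substitute s = j10: numerator = -60 + j200, denominator = -92 + j40.
|G(j10)| = |-60 + j200| / |-92 + j40| = 208.81 / 100.32 ≈ 2.081.

|G(j10)| ≈ 2.081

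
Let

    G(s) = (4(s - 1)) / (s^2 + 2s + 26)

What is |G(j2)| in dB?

Substitute s = j2: numerator = -4 + j8, denominator = 22 + j4.
|G(j2)| = |-4 + j8| / |22 + j4| = 8.9443 / 22.361 = 0.4000.
In decibels: 20·log₁₀(0.4000) ≈ -7.96 dB.

|G(j2)|_dB ≈ -7.96 dB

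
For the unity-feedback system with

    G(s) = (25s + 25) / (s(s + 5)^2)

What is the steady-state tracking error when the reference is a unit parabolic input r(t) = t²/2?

G(s) has one pole at the origin.
This is a Type 1 system; Ka = lim_{s→0} s^2·G(s) = 0, so the steady-state error for a parabola input is infinite.

e_ss = ∞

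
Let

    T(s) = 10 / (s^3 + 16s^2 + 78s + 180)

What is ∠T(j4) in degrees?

At s = j4: numerator = 10, denominator = -76 + j248.
∠T = ∠num − ∠den = 0° − (107.04°) = -107.0°.

∠T(j4) ≈ -107.0°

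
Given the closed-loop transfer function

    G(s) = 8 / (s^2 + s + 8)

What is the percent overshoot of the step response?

%OS ≈ 56.9%

Comparing s^2 + s + 8 to s^2 + 2ζωₙs + ωₙ²: ωₙ = √8 ≈ 2.828 rad/s and ζ = 1/(2·√8) ≈ 0.1768.
%OS = 100·exp(−πζ/√(1−ζ²)) = 100·exp(−π·0.1768/√(1−0.1768²)) ≈ 56.9%.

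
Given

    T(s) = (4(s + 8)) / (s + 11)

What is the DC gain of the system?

T(0) = 32/11 ≈ 2.909

At s = 0 each factor (s + a) contributes a and each (s^2 + bs + c) contributes c.
T(0) = 4·(8) / ((11)) = 32/11 = 32/11.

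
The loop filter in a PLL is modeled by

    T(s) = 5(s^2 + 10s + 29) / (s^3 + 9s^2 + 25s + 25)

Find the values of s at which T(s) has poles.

s = -2 ± j, -5

The poles are the roots of the denominator s^3 + 9s^2 + 25s + 25 = 0.
Trying s = -5: the polynomial evaluates to 0, so (s + 5) is a factor.
Dividing out leaves s^2 + 4s + 5 = 0.
The quadratic formula then gives s = -2 ± 1j.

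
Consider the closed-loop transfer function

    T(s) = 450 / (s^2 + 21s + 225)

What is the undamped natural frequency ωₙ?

ωₙ = 15 rad/s

Compare the denominator to the standard form s^2 + 2ζωₙs + ωₙ².
ωₙ² = 225, so ωₙ = 15 rad/s.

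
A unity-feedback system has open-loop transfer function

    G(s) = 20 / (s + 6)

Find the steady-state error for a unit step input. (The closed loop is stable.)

e_ss = 0.2308

G(s) has no poles at the origin.
This is a Type 0 system. Kp = lim_{s→0} G(s) = 20/6 = 10/3.
e_ss = 1/(1 + Kp) = 1/(1 + 10/3) = 3/13 ≈ 0.2308.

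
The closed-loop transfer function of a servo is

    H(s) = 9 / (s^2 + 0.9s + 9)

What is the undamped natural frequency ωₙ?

ωₙ = 3 rad/s

Compare the denominator to the standard form s^2 + 2ζωₙs + ωₙ².
ωₙ² = 9, so ωₙ = 3 rad/s.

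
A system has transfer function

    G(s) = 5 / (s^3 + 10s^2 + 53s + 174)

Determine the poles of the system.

The poles are the roots of the denominator s^3 + 10s^2 + 53s + 174 = 0.
Trying s = -6: the polynomial evaluates to 0, so (s + 6) is a factor.
Dividing out leaves s^2 + 4s + 29 = 0.
The quadratic formula then gives s = -2 ± 5j.

s = -2 ± 5j, -6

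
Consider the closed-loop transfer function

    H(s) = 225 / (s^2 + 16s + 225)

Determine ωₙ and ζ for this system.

Compare the denominator to the standard form s^2 + 2ζωₙs + ωₙ².
ωₙ² = 225, so ωₙ = 15 rad/s.
2ζωₙ = 16, so ζ = 16/(2·15) ≈ 0.5333.

ωₙ = 15 rad/s, ζ ≈ 0.5333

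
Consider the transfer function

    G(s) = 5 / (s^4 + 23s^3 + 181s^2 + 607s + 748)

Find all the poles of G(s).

The poles are the roots of the denominator s^4 + 23s^3 + 181s^2 + 607s + 748 = 0.
Trying s = -11: the polynomial evaluates to 0, so (s + 11) is a factor.
Dividing out leaves s^3 + 12s^2 + 49s + 68 = 0.
This factors further as (s + 4)(s^2 + 8s + 17) = 0.

s = -11, -4, -4 ± j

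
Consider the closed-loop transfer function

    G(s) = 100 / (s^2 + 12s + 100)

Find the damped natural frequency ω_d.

ω_d = 8 rad/s

Comparing s^2 + 12s + 100 to s^2 + 2ζωₙs + ωₙ²: ωₙ = 10 rad/s and ζ = 12/(2·10) = 0.6.
ζωₙ = 12/2 = 6, so ω_d = ωₙ√(1−ζ²) = √(ωₙ² − (ζωₙ)²) = √(100 − 6²) = √64 = 8 rad/s.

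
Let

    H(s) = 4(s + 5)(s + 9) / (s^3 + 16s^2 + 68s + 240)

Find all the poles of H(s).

The poles are the roots of the denominator s^3 + 16s^2 + 68s + 240 = 0.
Trying s = -12: the polynomial evaluates to 0, so (s + 12) is a factor.
Dividing out leaves s^2 + 4s + 20 = 0.
The quadratic formula then gives s = -2 ± 4j.

s = -2 + 4j, -2 - 4j, -12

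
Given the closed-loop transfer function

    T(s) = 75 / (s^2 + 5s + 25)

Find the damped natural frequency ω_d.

Comparing s^2 + 5s + 25 to s^2 + 2ζωₙs + ωₙ²: ωₙ = 5 rad/s and ζ = 5/(2·5) = 0.5.
ζωₙ = 5/2 = 2.5, so ω_d = ωₙ√(1−ζ²) = √(ωₙ² − (ζωₙ)²) = √(25 − 2.5²) = √18.75 ≈ 4.330 rad/s.

ω_d ≈ 4.330 rad/s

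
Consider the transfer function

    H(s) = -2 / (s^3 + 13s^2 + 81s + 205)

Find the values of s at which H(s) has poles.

s = -4 ± 5j, -5

The poles are the roots of the denominator s^3 + 13s^2 + 81s + 205 = 0.
Trying s = -5: the polynomial evaluates to 0, so (s + 5) is a factor.
Dividing out leaves s^2 + 8s + 41 = 0.
The quadratic formula then gives s = -4 ± 5j.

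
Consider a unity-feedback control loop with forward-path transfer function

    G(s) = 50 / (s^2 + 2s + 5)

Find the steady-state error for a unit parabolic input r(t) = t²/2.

e_ss = ∞

G(s) has no poles at the origin.
This is a Type 0 system; Ka = lim_{s→0} s^2·G(s) = 0, so the steady-state error for a parabola input is infinite.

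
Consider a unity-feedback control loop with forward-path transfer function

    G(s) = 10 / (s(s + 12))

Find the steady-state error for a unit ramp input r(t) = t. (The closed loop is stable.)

e_ss = 1.200

G(s) has one pole at the origin.
This is a Type 1 system. Kv = lim_{s→0} s·G(s) = 10/12 = 5/6.
e_ss = 1/Kv = 1/(5/6) = 6/5 ≈ 1.200.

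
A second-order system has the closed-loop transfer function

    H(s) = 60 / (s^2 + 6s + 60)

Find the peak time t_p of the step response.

Comparing s^2 + 6s + 60 to s^2 + 2ζωₙs + ωₙ²: ωₙ = √60 ≈ 7.746 rad/s and ζ = 6/(2·√60) ≈ 0.3873.
ζωₙ = 6/2 = 3, so ω_d = ωₙ√(1−ζ²) = √(ωₙ² − (ζωₙ)²) = √(60 − 3²) = √51 ≈ 7.141 rad/s.
t_p = π/ω_d = π/7.141 ≈ 0.4399 s.

t_p ≈ 0.4399 s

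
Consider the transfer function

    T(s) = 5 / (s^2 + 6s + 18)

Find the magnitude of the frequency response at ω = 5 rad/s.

Substitute s = j5: numerator = 5, denominator = -7 + j30.
|T(j5)| = |5| / |-7 + j30| = 5 / 30.806 ≈ 0.1623.

|T(j5)| ≈ 0.1623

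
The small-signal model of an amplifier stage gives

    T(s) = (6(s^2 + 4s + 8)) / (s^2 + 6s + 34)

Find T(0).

At s = 0 each factor (s + a) contributes a and each (s^2 + bs + c) contributes c.
T(0) = 6·(8) / ((34)) = 48/34 = 24/17.

T(0) = 24/17 ≈ 1.412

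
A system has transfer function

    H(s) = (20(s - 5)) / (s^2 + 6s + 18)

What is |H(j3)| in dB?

|H(j3)|_dB ≈ 15.3 dB

Substitute s = j3: numerator = -100 + j60, denominator = 9 + j18.
|H(j3)| = |-100 + j60| / |9 + j18| = 116.62 / 20.125 ≈ 5.795.
In decibels: 20·log₁₀(5.795) ≈ 15.3 dB.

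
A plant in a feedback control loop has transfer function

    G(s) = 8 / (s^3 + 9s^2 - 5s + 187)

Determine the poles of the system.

s = 1 + 4j, 1 - 4j, -11

The poles are the roots of the denominator s^3 + 9s^2 - 5s + 187 = 0.
Trying s = -11: the polynomial evaluates to 0, so (s + 11) is a factor.
Dividing out leaves s^2 - 2s + 17 = 0.
The quadratic formula then gives s = 1 ± 4j.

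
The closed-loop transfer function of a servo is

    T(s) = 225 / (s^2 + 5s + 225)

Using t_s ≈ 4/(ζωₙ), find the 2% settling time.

t_s ≈ 1.600 s

Comparing s^2 + 5s + 225 to s^2 + 2ζωₙs + ωₙ²: ωₙ = 15 rad/s and ζ = 5/(2·15) ≈ 0.1667.
ζωₙ = 5/2 = 2.5, so t_s ≈ 4/(ζωₙ) = 4/2.5 = 1.600 s.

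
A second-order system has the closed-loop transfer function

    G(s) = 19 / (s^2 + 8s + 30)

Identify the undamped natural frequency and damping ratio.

Compare the denominator to the standard form s^2 + 2ζωₙs + ωₙ².
ωₙ² = 30, so ωₙ = √30 ≈ 5.477 rad/s.
2ζωₙ = 8, so ζ = 8/(2·√30) ≈ 0.7303.
With ζ = 0.7303 the response is underdamped.

ωₙ ≈ 5.477 rad/s, ζ ≈ 0.7303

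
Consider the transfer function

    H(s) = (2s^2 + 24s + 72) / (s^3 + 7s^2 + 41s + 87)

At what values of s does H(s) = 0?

Set the numerator to zero: 2s^2 + 24s + 72 = 0, i.e. 2·(s^2 + 12s + 36) = 0.
Factoring: (s + 6)^2 = 0.

s = -6, -6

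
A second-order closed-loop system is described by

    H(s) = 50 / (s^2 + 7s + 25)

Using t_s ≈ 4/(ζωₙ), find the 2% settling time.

Comparing s^2 + 7s + 25 to s^2 + 2ζωₙs + ωₙ²: ωₙ = 5 rad/s and ζ = 7/(2·5) = 0.7.
ζωₙ = 7/2 = 3.5, so t_s ≈ 4/(ζωₙ) = 4/3.5 ≈ 1.143 s.

t_s ≈ 1.143 s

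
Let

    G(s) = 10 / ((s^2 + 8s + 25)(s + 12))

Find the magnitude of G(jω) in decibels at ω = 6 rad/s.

|G(j6)|_dB ≈ -36.4 dB

Substitute s = j6: numerator = 10, denominator = -420 + j510.
|G(j6)| = |10| / |-420 + j510| = 10 / 660.68 ≈ 0.01514.
In decibels: 20·log₁₀(0.01514) ≈ -36.4 dB.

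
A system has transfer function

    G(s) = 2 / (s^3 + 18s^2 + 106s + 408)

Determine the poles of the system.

s = -3 + 5j, -3 - 5j, -12

The poles are the roots of the denominator s^3 + 18s^2 + 106s + 408 = 0.
Trying s = -12: the polynomial evaluates to 0, so (s + 12) is a factor.
Dividing out leaves s^2 + 6s + 34 = 0.
The quadratic formula then gives s = -3 ± 5j.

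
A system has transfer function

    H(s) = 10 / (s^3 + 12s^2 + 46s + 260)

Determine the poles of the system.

The poles are the roots of the denominator s^3 + 12s^2 + 46s + 260 = 0.
Trying s = -10: the polynomial evaluates to 0, so (s + 10) is a factor.
Dividing out leaves s^2 + 2s + 26 = 0.
The quadratic formula then gives s = -1 ± 5j.

s = -1 + 5j, -1 - 5j, -10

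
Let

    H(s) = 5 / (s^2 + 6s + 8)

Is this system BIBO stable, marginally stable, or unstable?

The denominator s^2 + 6s + 8 factors as (s + 4)(s + 2), giving poles at s = -4, -2.
Since all poles lie strictly in the left half-plane, the system is stable.

stable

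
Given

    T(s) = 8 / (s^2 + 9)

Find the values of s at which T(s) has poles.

s = ±3j

The poles are the roots of the denominator s^2 + 9 = 0.
Using the quadratic formula: s = (0 ± √(-36))/2 = 0 ± 3j.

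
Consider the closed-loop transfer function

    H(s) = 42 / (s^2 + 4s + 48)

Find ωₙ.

ωₙ ≈ 6.928 rad/s

Compare the denominator to the standard form s^2 + 2ζωₙs + ωₙ².
ωₙ² = 48, so ωₙ = √48 ≈ 6.928 rad/s.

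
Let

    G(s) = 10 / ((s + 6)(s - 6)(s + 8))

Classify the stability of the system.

The poles can be read from the denominator factors: s = -6, 6, -8.
Since the pole(s) at s = 6 lie in the right half-plane, the system is unstable.

unstable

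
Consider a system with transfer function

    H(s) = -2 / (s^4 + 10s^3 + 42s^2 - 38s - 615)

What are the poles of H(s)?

The poles are the roots of the denominator s^4 + 10s^3 + 42s^2 - 38s - 615 = 0.
Trying s = 3: the polynomial evaluates to 0, so (s - 3) is a factor.
Dividing out leaves s^3 + 13s^2 + 81s + 205 = 0.
This factors further as (s^2 + 8s + 41)(s + 5) = 0.

s = -4 + 5j, -4 - 5j, 3, -5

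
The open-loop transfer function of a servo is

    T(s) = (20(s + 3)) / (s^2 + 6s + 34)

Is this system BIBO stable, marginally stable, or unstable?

The denominator s^2 + 6s + 34 factors as (s^2 + 6s + 34), giving poles at s = -3 ± 5j.
Since all poles lie strictly in the left half-plane, the system is stable.

stable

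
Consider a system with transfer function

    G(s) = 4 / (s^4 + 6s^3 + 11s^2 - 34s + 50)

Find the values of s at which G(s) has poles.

The poles are the roots of the denominator s^4 + 6s^3 + 11s^2 - 34s + 50 = 0.
No real roots exist; factor into two real quadratics: (s^2 - 2s + 2)(s^2 + 8s + 25) = 0.
Each quadratic gives a conjugate pair via the quadratic formula.

s = 1 + j, 1 - j, -4 + 3j, -4 - 3j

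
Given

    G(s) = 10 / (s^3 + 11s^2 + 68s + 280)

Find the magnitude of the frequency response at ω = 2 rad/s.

|G(j2)| ≈ 0.03725

Substitute s = j2: numerator = 10, denominator = 236 + j128.
|G(j2)| = |10| / |236 + j128| = 10 / 268.48 ≈ 0.03725.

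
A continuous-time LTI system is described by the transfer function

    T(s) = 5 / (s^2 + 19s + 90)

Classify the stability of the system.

stable

The denominator s^2 + 19s + 90 factors as (s + 10)(s + 9), giving poles at s = -10, -9.
Since all poles lie strictly in the left half-plane, the system is stable.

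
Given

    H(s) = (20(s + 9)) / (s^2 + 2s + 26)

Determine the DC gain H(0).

H(0) = 90/13 ≈ 6.923

At s = 0 each factor (s + a) contributes a and each (s^2 + bs + c) contributes c.
H(0) = 20·(9) / ((26)) = 180/26 = 90/13.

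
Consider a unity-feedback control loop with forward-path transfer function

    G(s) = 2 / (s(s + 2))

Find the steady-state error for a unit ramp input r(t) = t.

G(s) has one pole at the origin.
This is a Type 1 system. Kv = lim_{s→0} s·G(s) = 2/2 = 1.
e_ss = 1/Kv = 1/(1) = 1.

e_ss = 1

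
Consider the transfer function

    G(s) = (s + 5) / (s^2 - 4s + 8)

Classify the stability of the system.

The denominator s^2 - 4s + 8 factors as (s^2 - 4s + 8), giving poles at s = 2 + 2j, 2 - 2j.
Since the pole(s) at s = 2 ± 2j lie in the right half-plane, the system is unstable.

unstable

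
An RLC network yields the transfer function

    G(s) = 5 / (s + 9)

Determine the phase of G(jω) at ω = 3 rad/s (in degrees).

∠G(j3) ≈ -18.43°

At s = j3: numerator = 5, denominator = 9 + j3.
∠G = ∠num − ∠den = 0° − (18.435°) = -18.43°.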